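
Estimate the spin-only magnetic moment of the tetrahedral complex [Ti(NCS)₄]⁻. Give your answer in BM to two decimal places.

Each NCS⁻ contributes -1; 4 × (-1) = -4. With overall charge -1, Ti is in the +3 oxidation state.
Group 4 minus oxidation state +3 gives a d¹ configuration for Ti³⁺.
With tetrahedral geometry the complex is necessarily high-spin.
Configuration: e¹ t₂⁰ → 1 unpaired electron.
μ(spin-only) = √[1(1+2)] = √3 ≈ 1.73 BM.

1.73 BM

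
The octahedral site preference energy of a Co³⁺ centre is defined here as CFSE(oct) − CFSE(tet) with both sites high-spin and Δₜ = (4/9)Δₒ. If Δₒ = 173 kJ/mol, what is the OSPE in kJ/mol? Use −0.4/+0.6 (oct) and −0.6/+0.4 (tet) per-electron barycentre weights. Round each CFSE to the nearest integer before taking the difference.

-23

Co is in group 9, so Co³⁺ is d⁶ (9 − 3 = 6).
In an octahedral site d⁶ (HS) is t₂g⁴ eg², giving CFSE(oct) = -0.4Δₒ = -69 kJ/mol.
In a tetrahedral site the filling is e³ t₂³: CFSE(tet) = -0.6Δₜ = -0.6 × (4/9)(173) = -46 kJ/mol.
Subtracting, OSPE = -69 − (-46) = -23 kJ/mol.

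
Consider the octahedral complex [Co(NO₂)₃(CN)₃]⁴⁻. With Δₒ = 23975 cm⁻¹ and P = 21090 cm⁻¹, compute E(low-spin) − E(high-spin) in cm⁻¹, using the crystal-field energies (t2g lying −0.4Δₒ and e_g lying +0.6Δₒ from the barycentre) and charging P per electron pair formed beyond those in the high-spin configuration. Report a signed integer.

Ligand charges: 3×(-1) from NO₂⁻ and 3×(-1) from CN⁻ sum to -6; with overall charge -4, Co is +2.
Co is in group 9, so Co²⁺ is d⁷ (9 − 2 = 7).
High-spin: t2g^5 e_g^2, CFSE = -0.8Δₒ = -19180 cm⁻¹.
For low-spin the configuration is t2g^6 e_g^1: orbital energy -1.8 × 23975 = -43155 cm⁻¹, and 1 additional pair relative to high-spin adds 21090 cm⁻¹, giving -22065 cm⁻¹.
Thus E(LS) − E(HS) = -2885 cm⁻¹.

-2885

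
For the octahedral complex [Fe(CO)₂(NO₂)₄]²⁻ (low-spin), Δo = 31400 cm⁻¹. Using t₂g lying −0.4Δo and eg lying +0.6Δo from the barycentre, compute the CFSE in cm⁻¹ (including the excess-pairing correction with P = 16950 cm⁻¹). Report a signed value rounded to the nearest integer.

-41460

Ligand charges: 2×(+0) from CO and 4×(-1) from NO₂⁻ sum to -4; with overall charge -2, Fe is +2.
Fe²⁺: group 8, so d-count = 8 − 2 = 6.
Configuration: t₂g⁶ eg⁰.
CFSE(orbital) = 6×(-0.4Δo) + 0×(0.6Δo) = -2.4Δo; with Δo = 31400 cm⁻¹ that is -75360 cm⁻¹.
Pairing penalty: 3 pairs vs 1 in the high-spin reference → 2 extra × P = 33900 cm⁻¹.
Net CFSE = -75360 + 33900 = -41460 cm⁻¹.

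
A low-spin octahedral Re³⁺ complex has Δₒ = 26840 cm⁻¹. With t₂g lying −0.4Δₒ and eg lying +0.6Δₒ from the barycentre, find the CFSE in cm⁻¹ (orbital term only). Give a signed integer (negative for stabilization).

-42944

Group 7 minus oxidation state +3 gives a d⁴ configuration for Re³⁺.
Configuration: t₂g⁴ eg⁰.
Orbital CFSE = 4(-0.4) + 0(0.6) = -1.6Δₒ = -1.6 × 26840 = -42944 cm⁻¹.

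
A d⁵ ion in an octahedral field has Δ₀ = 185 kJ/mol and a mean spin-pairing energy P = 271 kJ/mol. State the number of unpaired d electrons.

With Δ₀ < P the complex is high-spin.
That gives t2g^3 e_g^2.
Unpaired electrons: 5.

5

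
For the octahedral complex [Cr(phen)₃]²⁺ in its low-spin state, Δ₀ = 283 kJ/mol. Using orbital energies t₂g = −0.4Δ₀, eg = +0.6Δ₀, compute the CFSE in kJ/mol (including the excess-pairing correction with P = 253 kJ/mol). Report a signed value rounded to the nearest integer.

-200

phen is neutral, so the +2 overall charge sits on Cr: oxidation state +2.
Group 6 minus oxidation state +2 gives a d⁴ configuration for Cr²⁺.
The d⁴ electrons fill as t₂g⁴ eg⁰.
The orbital stabilization is -1.6Δ₀ = -1.6 × 283 = -453 kJ/mol.
Relative to high-spin t₂g³ eg¹ (0 paired), the low-spin configuration has 1 additional pair, contributing +1 × 253 = +253 kJ/mol.
Combining: -453 + 253 = -200 kJ/mol.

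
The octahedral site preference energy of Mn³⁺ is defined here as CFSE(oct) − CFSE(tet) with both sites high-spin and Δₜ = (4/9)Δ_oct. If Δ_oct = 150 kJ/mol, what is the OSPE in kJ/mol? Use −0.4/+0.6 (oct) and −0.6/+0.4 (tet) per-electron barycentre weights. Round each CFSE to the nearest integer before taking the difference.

Group 7 minus oxidation state +3 gives a d⁴ configuration for Mn³⁺.
Octahedral high-spin t₂g³ eg¹: CFSE = -0.6 × 150 = -90 kJ/mol.
In a tetrahedral site the filling is e² t₂²: CFSE(tet) = -0.4Δₜ = -0.4 × (4/9)(150) = -27 kJ/mol.
Subtracting, OSPE = -90 − (-27) = -63 kJ/mol.

-63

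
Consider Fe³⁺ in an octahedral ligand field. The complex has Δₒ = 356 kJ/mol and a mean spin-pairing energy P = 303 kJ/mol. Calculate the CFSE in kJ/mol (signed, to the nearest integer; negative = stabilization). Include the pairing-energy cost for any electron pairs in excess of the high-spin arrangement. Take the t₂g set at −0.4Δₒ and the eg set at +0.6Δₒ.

-106

Fe sits in group 8; removing 3 electrons leaves Fe³⁺ with 8 − 3 = 5 d electrons.
Δₒ > P, so pairing is preferred: the ground state is low-spin.
Configuration: t₂g⁵ eg⁰.
Orbital CFSE = -2.0Δₒ = -2.0 × 356 = -712 kJ/mol.
Excess pairs vs high-spin: 2 − 0 = 2; pairing cost = +606 kJ/mol.
Net CFSE = -712 + 606 = -106 kJ/mol.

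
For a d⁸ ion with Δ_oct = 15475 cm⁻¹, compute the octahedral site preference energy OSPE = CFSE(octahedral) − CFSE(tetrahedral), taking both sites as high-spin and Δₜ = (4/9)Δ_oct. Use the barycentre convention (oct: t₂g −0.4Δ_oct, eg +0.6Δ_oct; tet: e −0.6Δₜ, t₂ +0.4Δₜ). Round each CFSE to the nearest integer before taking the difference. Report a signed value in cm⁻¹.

Octahedral (high-spin): t₂g⁶ eg², CFSE = 6(−0.4) + 2(+0.6) = -1.2Δ_oct = -1.2 × 15475 = -18570 cm⁻¹.
In a tetrahedral site the filling is e⁴ t₂⁴: CFSE(tet) = -0.8Δₜ = -0.8 × (4/9)(15475) = -5502 cm⁻¹.
Subtracting, OSPE = -18570 − (-5502) = -13068 cm⁻¹.

-13068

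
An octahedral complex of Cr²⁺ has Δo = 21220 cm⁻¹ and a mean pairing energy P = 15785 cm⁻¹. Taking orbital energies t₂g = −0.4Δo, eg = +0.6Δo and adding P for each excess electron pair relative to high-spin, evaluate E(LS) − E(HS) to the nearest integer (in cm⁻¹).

-5435

Cr sits in group 6; removing 2 electrons leaves Cr²⁺ with 6 − 2 = 4 d electrons.
High-spin d⁴ fills as t₂g³ eg¹ with CFSE 3(−0.4) + 1(+0.6) = -0.6Δo = -12732 cm⁻¹.
Low-spin: t₂g⁴ eg⁰, orbital CFSE = -1.6Δo = -33952 cm⁻¹; plus 1 excess pair × P = +15785 cm⁻¹; total -18167 cm⁻¹.
E(LS) − E(HS) = -18167 − (-12732) = -5435 cm⁻¹.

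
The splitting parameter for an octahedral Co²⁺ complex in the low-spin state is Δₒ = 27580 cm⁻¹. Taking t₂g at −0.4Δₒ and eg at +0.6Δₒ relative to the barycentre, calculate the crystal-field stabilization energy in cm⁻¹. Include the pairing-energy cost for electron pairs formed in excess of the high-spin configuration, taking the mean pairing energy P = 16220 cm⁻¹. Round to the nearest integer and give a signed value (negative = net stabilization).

Co is in group 9, so Co²⁺ is d⁷ (9 − 2 = 7).
Configuration: t₂g⁶ eg¹.
CFSE(orbital) = 6×(-0.4Δₒ) + 1×(0.6Δₒ) = -1.8Δₒ; with Δₒ = 27580 cm⁻¹ that is -49644 cm⁻¹.
Relative to high-spin t₂g⁵ eg² (2 paired), the low-spin configuration has 1 additional pair, contributing +1 × 16220 = +16220 cm⁻¹.
Net CFSE = -49644 + 16220 = -33424 cm⁻¹.

-33424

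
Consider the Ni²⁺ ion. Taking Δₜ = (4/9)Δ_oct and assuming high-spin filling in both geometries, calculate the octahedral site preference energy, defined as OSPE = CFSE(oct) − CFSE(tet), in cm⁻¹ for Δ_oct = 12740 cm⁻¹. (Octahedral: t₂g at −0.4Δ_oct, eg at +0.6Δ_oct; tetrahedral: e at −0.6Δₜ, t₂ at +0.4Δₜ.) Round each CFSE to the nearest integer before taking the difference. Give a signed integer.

-10758

Ni is in group 10, so Ni²⁺ is d⁸ (10 − 2 = 8).
Octahedral high-spin t₂g⁶ eg²: CFSE = -1.2 × 12740 = -15288 cm⁻¹.
Tetrahedral: e⁴ t₂⁴, CFSE = 4(−0.6) + 4(+0.4) = -0.8Δₜ = -0.8 × (4/9) × 12740 = -4530 cm⁻¹.
OSPE = CFSE(oct) − CFSE(tet) = -15288 − (-4530) = -10758 cm⁻¹.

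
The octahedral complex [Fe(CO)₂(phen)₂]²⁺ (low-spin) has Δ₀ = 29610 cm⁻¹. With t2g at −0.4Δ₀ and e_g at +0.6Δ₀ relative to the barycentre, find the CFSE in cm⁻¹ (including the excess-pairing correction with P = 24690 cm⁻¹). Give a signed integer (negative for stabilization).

Ligand charges: 2×(+0) from CO and 2×(+0) from phen sum to +0; with overall charge +2, Fe is +2.
Fe²⁺: group 8, so d-count = 8 − 2 = 6.
Configuration: t2g^6 e_g^0.
Orbital CFSE = 6(-0.4) + 0(0.6) = -2.4Δ₀ = -2.4 × 29610 = -71064 cm⁻¹.
Pairing penalty: 3 pairs vs 1 in the high-spin reference → 2 extra × P = 49380 cm⁻¹.
Combining: -71064 + 49380 = -21684 cm⁻¹.

-21684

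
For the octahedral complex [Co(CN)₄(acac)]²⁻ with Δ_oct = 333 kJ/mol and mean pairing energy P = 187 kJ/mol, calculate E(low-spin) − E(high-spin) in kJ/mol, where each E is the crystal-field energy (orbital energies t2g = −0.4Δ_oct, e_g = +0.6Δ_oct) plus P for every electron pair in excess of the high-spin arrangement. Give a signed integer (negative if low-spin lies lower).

Ligand charges: 4×(-1) from CN⁻ and 1×(-1) from acac⁻ sum to -5; with overall charge -2, Co is +3.
Group 9 minus oxidation state +3 gives a d⁶ configuration for Co³⁺.
In the high-spin limit (t2g^4 e_g^2) the orbital term is -0.4Δ_oct = -133 kJ/mol, with no excess pairing.
For low-spin the configuration is t2g^6 e_g^0: orbital energy -2.4 × 333 = -799 kJ/mol, and 2 additional pairs relative to high-spin add 374 kJ/mol, giving -425 kJ/mol.
Thus E(LS) − E(HS) = -292 kJ/mol.

-292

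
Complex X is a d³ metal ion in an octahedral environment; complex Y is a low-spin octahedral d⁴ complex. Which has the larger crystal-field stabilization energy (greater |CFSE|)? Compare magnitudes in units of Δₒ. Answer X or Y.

X: t₂g³ eg⁰, CFSE = -1.2Δₒ.
Y: t₂g⁴ eg⁰, CFSE = -1.6Δₒ.
So Y has the larger |CFSE|.

Y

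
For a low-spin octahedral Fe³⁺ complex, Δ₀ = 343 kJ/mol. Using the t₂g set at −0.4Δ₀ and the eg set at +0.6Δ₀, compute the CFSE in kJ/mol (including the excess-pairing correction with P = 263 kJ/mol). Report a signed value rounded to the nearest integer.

-160

Group 8 minus oxidation state +3 gives a d⁵ configuration for Fe³⁺.
The d⁵ electrons fill as t₂g⁵ eg⁰.
The orbital stabilization is -2.0Δ₀ = -2.0 × 343 = -686 kJ/mol.
Pairing penalty: 2 pairs vs 0 in the high-spin reference → 2 extra × P = 526 kJ/mol.
Overall CFSE = -686 + 526 = -160 kJ/mol.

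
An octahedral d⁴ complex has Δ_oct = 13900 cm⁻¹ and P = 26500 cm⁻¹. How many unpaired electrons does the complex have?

4

Δ_oct < P, so pairing is avoided: the ground state is high-spin.
Configuration: t2g^3 e_g^1.
Unpaired electrons: 4.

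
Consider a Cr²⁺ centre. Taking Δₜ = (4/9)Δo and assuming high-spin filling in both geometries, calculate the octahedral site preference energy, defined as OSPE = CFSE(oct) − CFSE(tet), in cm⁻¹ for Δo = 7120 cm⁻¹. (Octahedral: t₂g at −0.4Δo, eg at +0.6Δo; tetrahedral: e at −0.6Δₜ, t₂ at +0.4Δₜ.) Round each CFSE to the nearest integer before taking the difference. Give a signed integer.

-3006

Cr is in group 6, so Cr²⁺ is d⁴ (6 − 2 = 4).
Octahedral (high-spin): t₂g³ eg¹, CFSE = 3(−0.4) + 1(+0.6) = -0.6Δo = -0.6 × 7120 = -4272 cm⁻¹.
In a tetrahedral site the filling is e² t₂²: CFSE(tet) = -0.4Δₜ = -0.4 × (4/9)(7120) = -1266 cm⁻¹.
OSPE = -4272 − (-1266) = -3006 cm⁻¹.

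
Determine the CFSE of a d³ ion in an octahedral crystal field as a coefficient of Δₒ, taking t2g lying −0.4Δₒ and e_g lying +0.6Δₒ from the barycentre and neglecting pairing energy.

-1.2 Δₒ

Configuration: t2g^3 e_g^0.
CFSE = 3(-0.4Δₒ) + 0(0.6Δₒ) = -1.2Δₒ + 0.0Δₒ = -1.2Δₒ.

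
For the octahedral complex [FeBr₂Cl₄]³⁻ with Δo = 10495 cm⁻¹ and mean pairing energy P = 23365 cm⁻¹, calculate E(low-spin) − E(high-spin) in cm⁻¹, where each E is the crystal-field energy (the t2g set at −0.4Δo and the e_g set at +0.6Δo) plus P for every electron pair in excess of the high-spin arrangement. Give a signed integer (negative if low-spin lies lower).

Ligand charges: 2×(-1) from Br⁻ and 4×(-1) from Cl⁻ sum to -6; with overall charge -3, Fe is +3.
Fe is in group 8, so Fe³⁺ is d⁵ (8 − 3 = 5).
In the high-spin limit (t2g^3 e_g^2) the orbital term is 0.0Δo = 0 cm⁻¹, with no excess pairing.
Low-spin t2g^5 e_g^0 gives -2.0Δo = -20990 cm⁻¹, but forming 2 extra pairs costs 2P = 46730 cm⁻¹, so E(LS) = -20990 + 46730 = 25740 cm⁻¹.
The difference is 25740 − (0) = 25740 cm⁻¹, so high-spin lies lower.

25740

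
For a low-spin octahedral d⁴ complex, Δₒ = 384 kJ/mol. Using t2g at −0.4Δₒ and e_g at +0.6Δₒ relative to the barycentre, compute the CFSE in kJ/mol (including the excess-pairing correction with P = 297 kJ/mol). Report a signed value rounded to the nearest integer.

Electron filling gives t2g^4 e_g^0.
CFSE(orbital) = 4×(-0.4Δₒ) + 0×(0.6Δₒ) = -1.6Δₒ; with Δₒ = 384 kJ/mol that is -614 kJ/mol.
Relative to high-spin t2g^3 e_g^1 (0 paired), the low-spin configuration has 1 additional pair, contributing +1 × 297 = +297 kJ/mol.
Net CFSE = -614 + 297 = -317 kJ/mol.

-317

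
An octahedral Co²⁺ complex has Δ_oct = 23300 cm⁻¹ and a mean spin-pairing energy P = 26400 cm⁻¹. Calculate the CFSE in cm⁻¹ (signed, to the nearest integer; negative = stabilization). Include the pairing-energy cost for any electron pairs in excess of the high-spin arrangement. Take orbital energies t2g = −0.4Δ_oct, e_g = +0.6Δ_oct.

Co²⁺: group 9, so d-count = 9 − 2 = 7.
Here Δ_oct < P (23300 < 26400), so the high-spin state is favoured.
Configuration: t2g^5 e_g^2.
Orbital CFSE = -0.8Δ_oct = -0.8 × 23300 = -18640 cm⁻¹.
High-spin has no excess pairs, so no pairing correction applies.

-18640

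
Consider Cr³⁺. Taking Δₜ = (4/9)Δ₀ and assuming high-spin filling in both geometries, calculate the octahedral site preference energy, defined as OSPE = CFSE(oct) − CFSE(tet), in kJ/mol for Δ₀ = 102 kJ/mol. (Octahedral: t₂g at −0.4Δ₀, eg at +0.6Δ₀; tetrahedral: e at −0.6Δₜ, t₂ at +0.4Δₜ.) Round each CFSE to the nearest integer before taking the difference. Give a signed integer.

-86

Cr³⁺: group 6, so d-count = 6 − 3 = 3.
Octahedral (high-spin): t₂g³ eg⁰, CFSE = 3(−0.4) + 0(+0.6) = -1.2Δ₀ = -1.2 × 102 = -122 kJ/mol.
Tetrahedral: e² t₂¹, CFSE = 2(−0.6) + 1(+0.4) = -0.8Δₜ = -0.8 × (4/9) × 102 = -36 kJ/mol.
OSPE = -122 − (-36) = -86 kJ/mol.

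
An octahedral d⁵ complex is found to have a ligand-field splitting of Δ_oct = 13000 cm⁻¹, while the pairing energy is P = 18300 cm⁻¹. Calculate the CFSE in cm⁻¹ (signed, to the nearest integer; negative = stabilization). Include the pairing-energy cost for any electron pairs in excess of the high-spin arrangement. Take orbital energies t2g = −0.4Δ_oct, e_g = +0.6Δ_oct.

0

Here Δ_oct < P (13000 < 18300), so the high-spin state is favoured.
Filling d⁵ accordingly: t2g^3 e_g^2.
Orbital CFSE = 0.0Δ_oct = 0.0 × 13000 = 0 cm⁻¹.
High-spin has no excess pairs, so no pairing correction applies.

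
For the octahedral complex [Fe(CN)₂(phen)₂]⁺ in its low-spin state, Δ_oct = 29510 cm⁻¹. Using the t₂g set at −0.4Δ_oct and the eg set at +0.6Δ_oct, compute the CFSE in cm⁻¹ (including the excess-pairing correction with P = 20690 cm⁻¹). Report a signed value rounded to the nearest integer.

Ligand charges: 2×(-1) from CN⁻ and 2×(+0) from phen sum to -2; with overall charge +1, Fe is +3.
Fe³⁺: group 8, so d-count = 8 − 3 = 5.
Electron filling gives t₂g⁵ eg⁰.
The orbital stabilization is -2.0Δ_oct = -2.0 × 29510 = -59020 cm⁻¹.
Pairing penalty: 2 pairs vs 0 in the high-spin reference → 2 extra × P = 41380 cm⁻¹.
Combining: -59020 + 41380 = -17640 cm⁻¹.

-17640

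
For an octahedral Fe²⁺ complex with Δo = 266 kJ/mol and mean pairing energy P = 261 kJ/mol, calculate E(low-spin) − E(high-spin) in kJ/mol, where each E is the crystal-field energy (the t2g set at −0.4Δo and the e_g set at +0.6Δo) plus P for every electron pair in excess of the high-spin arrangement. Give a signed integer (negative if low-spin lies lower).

Fe²⁺: group 8, so d-count = 8 − 2 = 6.
In the high-spin limit (t2g^4 e_g^2) the orbital term is -0.4Δo = -106 kJ/mol, with no excess pairing.
Low-spin: t2g^6 e_g^0, orbital CFSE = -2.4Δo = -638 kJ/mol; plus 2 excess pairs × P = +522 kJ/mol; total -116 kJ/mol.
The difference is -116 − (-106) = -10 kJ/mol, so low-spin lies lower.

-10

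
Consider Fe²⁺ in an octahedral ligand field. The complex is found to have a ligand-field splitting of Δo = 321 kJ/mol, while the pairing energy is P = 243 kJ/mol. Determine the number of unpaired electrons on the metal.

0

Group 8 minus oxidation state +2 gives a d⁶ configuration for Fe²⁺.
Since Δo = 321 kJ/mol > P = 243 kJ/mol, the complex adopts the low-spin configuration.
That gives t₂g⁶ eg⁰.
Unpaired electrons: 0.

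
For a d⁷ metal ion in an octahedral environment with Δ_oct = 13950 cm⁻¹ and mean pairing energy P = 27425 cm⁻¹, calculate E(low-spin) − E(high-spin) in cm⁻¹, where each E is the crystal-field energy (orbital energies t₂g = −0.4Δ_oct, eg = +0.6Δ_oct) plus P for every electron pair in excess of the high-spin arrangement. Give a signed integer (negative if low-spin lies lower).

13475

High-spin: t₂g⁵ eg², CFSE = -0.8Δ_oct = -11160 cm⁻¹.
For low-spin the configuration is t₂g⁶ eg¹: orbital energy -1.8 × 13950 = -25110 cm⁻¹, and 1 additional pair relative to high-spin adds 27425 cm⁻¹, giving 2315 cm⁻¹.
Thus E(LS) − E(HS) = 13475 cm⁻¹.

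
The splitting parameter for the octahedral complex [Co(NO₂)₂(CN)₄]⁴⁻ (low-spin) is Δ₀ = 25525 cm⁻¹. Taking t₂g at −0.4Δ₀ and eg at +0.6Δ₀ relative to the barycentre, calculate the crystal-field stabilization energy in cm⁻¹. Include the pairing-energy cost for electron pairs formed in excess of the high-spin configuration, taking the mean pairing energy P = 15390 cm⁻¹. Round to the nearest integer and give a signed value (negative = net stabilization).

Ligand charges: 2×(-1) from NO₂⁻ and 4×(-1) from CN⁻ sum to -6; with overall charge -4, Co is +2.
Co sits in group 9; removing 2 electrons leaves Co²⁺ with 9 − 2 = 7 d electrons.
Electron filling gives t₂g⁶ eg¹.
Orbital CFSE = 6(-0.4) + 1(0.6) = -1.8Δ₀ = -1.8 × 25525 = -45945 cm⁻¹.
High-spin d⁷ would be t₂g⁵ eg² with 2 pairs; low-spin has 3, so 1 excess pair costs +1P = +15390 cm⁻¹.
Net CFSE = -45945 + 15390 = -30555 cm⁻¹.

-30555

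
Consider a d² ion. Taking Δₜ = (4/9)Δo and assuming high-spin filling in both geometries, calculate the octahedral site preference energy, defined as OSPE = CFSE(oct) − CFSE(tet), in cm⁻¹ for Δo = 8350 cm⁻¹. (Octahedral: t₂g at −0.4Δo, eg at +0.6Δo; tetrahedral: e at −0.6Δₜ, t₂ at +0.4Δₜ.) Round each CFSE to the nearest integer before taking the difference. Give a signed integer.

Octahedral high-spin t₂g² eg⁰: CFSE = -0.8 × 8350 = -6680 cm⁻¹.
In a tetrahedral site the filling is e² t₂⁰: CFSE(tet) = -1.2Δₜ = -1.2 × (4/9)(8350) = -4453 cm⁻¹.
OSPE = -6680 − (-4453) = -2227 cm⁻¹.

-2227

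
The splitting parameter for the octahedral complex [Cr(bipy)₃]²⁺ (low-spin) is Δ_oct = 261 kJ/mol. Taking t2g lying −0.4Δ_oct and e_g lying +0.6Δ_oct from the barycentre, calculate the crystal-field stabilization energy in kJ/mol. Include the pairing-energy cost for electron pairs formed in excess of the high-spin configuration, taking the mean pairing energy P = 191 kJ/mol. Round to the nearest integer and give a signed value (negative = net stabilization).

-227

bipy is neutral, so the +2 overall charge sits on Cr: oxidation state +2.
Cr²⁺: group 6, so d-count = 6 − 2 = 4.
Configuration: t2g^4 e_g^0.
The orbital stabilization is -1.6Δ_oct = -1.6 × 261 = -418 kJ/mol.
Pairing penalty: 1 pair vs 0 in the high-spin reference → 1 extra × P = 191 kJ/mol.
Overall CFSE = -418 + 191 = -227 kJ/mol.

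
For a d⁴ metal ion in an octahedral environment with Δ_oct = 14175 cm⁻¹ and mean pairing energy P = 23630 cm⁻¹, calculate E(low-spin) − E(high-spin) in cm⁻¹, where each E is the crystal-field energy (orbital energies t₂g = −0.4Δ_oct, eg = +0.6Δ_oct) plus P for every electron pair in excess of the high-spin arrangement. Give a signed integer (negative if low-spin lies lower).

9455

High-spin: t₂g³ eg¹, CFSE = -0.6Δ_oct = -8505 cm⁻¹.
Low-spin t₂g⁴ eg⁰ gives -1.6Δ_oct = -22680 cm⁻¹, but forming 1 extra pair costs 1P = 23630 cm⁻¹, so E(LS) = -22680 + 23630 = 950 cm⁻¹.
The difference is 950 − (-8505) = 9455 cm⁻¹, so high-spin lies lower.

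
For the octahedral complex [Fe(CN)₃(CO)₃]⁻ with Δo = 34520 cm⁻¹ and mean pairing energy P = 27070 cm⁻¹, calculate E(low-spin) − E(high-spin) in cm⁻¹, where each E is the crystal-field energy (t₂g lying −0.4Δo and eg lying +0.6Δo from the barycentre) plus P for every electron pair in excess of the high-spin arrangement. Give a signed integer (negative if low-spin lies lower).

Ligand charges: 3×(-1) from CN⁻ and 3×(+0) from CO sum to -3; with overall charge -1, Fe is +2.
Group 8 minus oxidation state +2 gives a d⁶ configuration for Fe²⁺.
High-spin d⁶ fills as t₂g⁴ eg² with CFSE 4(−0.4) + 2(+0.6) = -0.4Δo = -13808 cm⁻¹.
Low-spin t₂g⁶ eg⁰ gives -2.4Δo = -82848 cm⁻¹, but forming 2 extra pairs costs 2P = 54140 cm⁻¹, so E(LS) = -82848 + 54140 = -28708 cm⁻¹.
Thus E(LS) − E(HS) = -14900 cm⁻¹.

-14900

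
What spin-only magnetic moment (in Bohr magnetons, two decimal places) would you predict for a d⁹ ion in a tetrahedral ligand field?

Tetrahedral splitting is small, so the complex is high-spin.
Configuration: e⁴ t₂⁵ → 1 unpaired electron.
μ(spin-only) = √[1(1+2)] = √3 ≈ 1.73 Bohr magnetons.

1.73 Bohr magnetons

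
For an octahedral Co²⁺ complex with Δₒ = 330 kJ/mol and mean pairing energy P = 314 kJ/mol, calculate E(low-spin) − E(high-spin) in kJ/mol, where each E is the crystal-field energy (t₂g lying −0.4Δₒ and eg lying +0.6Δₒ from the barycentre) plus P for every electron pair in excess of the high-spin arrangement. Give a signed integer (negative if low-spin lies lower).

Co²⁺: group 9, so d-count = 9 − 2 = 7.
High-spin d⁷ fills as t₂g⁵ eg² with CFSE 5(−0.4) + 2(+0.6) = -0.8Δₒ = -264 kJ/mol.
For low-spin the configuration is t₂g⁶ eg¹: orbital energy -1.8 × 330 = -594 kJ/mol, and 1 additional pair relative to high-spin adds 314 kJ/mol, giving -280 kJ/mol.
E(LS) − E(HS) = -280 − (-264) = -16 kJ/mol.

-16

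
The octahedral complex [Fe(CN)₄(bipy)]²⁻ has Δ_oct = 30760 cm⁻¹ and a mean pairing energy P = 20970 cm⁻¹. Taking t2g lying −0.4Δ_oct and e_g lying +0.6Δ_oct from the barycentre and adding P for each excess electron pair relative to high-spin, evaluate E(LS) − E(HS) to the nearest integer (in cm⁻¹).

Ligand charges: 4×(-1) from CN⁻ and 1×(+0) from bipy sum to -4; with overall charge -2, Fe is +2.
Fe is in group 8, so Fe²⁺ is d⁶ (8 − 2 = 6).
High-spin: t2g^4 e_g^2, CFSE = -0.4Δ_oct = -12304 cm⁻¹.
For low-spin the configuration is t2g^6 e_g^0: orbital energy -2.4 × 30760 = -73824 cm⁻¹, and 2 additional pairs relative to high-spin add 41940 cm⁻¹, giving -31884 cm⁻¹.
Thus E(LS) − E(HS) = -19580 cm⁻¹.

-19580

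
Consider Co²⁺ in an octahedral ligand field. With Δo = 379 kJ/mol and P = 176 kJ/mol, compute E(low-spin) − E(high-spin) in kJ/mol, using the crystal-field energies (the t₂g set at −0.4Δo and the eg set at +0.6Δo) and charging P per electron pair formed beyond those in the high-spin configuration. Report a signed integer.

Co²⁺: group 9, so d-count = 9 − 2 = 7.
High-spin d⁷ fills as t₂g⁵ eg² with CFSE 5(−0.4) + 2(+0.6) = -0.8Δo = -303 kJ/mol.
Low-spin: t₂g⁶ eg¹, orbital CFSE = -1.8Δo = -682 kJ/mol; plus 1 excess pair × P = +176 kJ/mol; total -506 kJ/mol.
E(LS) − E(HS) = -506 − (-303) = -203 kJ/mol.

-203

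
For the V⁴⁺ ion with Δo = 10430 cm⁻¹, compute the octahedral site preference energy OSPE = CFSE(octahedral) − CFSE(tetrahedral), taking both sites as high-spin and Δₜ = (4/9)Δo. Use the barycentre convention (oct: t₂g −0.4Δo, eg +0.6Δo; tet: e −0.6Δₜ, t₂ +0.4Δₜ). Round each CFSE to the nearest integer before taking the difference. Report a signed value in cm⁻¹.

-1391

V sits in group 5; removing 4 electrons leaves V⁴⁺ with 5 − 4 = 1 d electrons.
Octahedral high-spin t₂g¹ eg⁰: CFSE = -0.4 × 10430 = -4172 cm⁻¹.
Tetrahedral: e¹ t₂⁰, CFSE = 1(−0.6) + 0(+0.4) = -0.6Δₜ = -0.6 × (4/9) × 10430 = -2781 cm⁻¹.
Subtracting, OSPE = -4172 − (-2781) = -1391 cm⁻¹.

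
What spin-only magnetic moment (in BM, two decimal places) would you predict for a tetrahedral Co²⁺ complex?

Co sits in group 9; removing 2 electrons leaves Co²⁺ with 9 − 2 = 7 d electrons.
Tetrahedral splitting is small, so the complex is high-spin.
Configuration: e⁴ t₂³ → 3 unpaired electrons.
μ(spin-only) = √[3(3+2)] = √15 ≈ 3.87 BM.

3.87 BM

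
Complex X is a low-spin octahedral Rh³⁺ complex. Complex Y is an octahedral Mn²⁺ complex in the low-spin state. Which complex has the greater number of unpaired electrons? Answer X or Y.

Y

X: Rh is in group 9, so Rh³⁺ is d⁶ (9 − 3 = 6); t₂g⁶ eg⁰ → 0 unpaired.
Y: Group 7 minus oxidation state +2 gives a d⁵ configuration for Mn²⁺; t₂g⁵ eg⁰ → 1 unpaired.
So Y has more unpaired electrons.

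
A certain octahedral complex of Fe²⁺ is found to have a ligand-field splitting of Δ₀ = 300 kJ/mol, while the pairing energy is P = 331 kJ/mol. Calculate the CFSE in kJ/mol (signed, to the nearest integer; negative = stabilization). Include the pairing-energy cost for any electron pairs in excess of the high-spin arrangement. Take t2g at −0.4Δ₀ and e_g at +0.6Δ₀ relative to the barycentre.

-120

Fe²⁺: group 8, so d-count = 8 − 2 = 6.
Δ₀ < P, so pairing is avoided: the ground state is high-spin.
Filling d⁶ accordingly: t2g^4 e_g^2.
Orbital CFSE = -0.4Δ₀ = -0.4 × 300 = -120 kJ/mol.
High-spin has no excess pairs, so no pairing correction applies.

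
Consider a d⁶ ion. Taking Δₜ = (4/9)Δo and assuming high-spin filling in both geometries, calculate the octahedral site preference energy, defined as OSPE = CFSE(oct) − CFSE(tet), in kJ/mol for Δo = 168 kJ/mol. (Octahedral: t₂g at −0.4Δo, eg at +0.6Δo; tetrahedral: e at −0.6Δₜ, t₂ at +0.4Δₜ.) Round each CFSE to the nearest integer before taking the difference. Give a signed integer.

Octahedral high-spin t2g^4 e_g^2: CFSE = -0.4 × 168 = -67 kJ/mol.
Tetrahedral e^3 t2^3 gives -0.6Δₜ = -0.6 × (4/9) × 168 = -45 kJ/mol.
OSPE = -67 − (-45) = -22 kJ/mol.

-22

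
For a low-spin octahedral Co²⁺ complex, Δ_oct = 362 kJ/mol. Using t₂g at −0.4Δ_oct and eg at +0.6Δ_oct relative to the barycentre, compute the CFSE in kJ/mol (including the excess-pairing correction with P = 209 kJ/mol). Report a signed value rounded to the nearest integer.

Group 9 minus oxidation state +2 gives a d⁷ configuration for Co²⁺.
The d⁷ electrons fill as t₂g⁶ eg¹.
The orbital stabilization is -1.8Δ_oct = -1.8 × 362 = -652 kJ/mol.
High-spin d⁷ would be t₂g⁵ eg² with 2 pairs; low-spin has 3, so 1 excess pair costs +1P = +209 kJ/mol.
Combining: -652 + 209 = -443 kJ/mol.

-443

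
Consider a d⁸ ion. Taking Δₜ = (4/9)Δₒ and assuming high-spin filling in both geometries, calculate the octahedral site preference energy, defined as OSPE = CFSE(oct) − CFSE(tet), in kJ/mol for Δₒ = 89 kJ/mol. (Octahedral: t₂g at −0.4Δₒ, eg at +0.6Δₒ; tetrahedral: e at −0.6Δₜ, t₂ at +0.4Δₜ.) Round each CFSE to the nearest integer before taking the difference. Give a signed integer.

-75

Octahedral (high-spin): t₂g⁶ eg², CFSE = 6(−0.4) + 2(+0.6) = -1.2Δₒ = -1.2 × 89 = -107 kJ/mol.
In a tetrahedral site the filling is e⁴ t₂⁴: CFSE(tet) = -0.8Δₜ = -0.8 × (4/9)(89) = -32 kJ/mol.
OSPE = CFSE(oct) − CFSE(tet) = -107 − (-32) = -75 kJ/mol.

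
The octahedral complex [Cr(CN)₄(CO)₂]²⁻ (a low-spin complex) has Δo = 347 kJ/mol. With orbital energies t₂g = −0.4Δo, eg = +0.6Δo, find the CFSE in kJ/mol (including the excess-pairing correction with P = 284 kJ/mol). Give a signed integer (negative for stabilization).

Ligand charges: 4×(-1) from CN⁻ and 2×(+0) from CO sum to -4; with overall charge -2, Cr is +2.
Group 6 minus oxidation state +2 gives a d⁴ configuration for Cr²⁺.
Electron filling gives t₂g⁴ eg⁰.
CFSE(orbital) = 4×(-0.4Δo) + 0×(0.6Δo) = -1.6Δo; with Δo = 347 kJ/mol that is -555 kJ/mol.
High-spin d⁴ would be t₂g³ eg¹ with 0 pairs; low-spin has 1, so 1 excess pair costs +1P = +284 kJ/mol.
Combining: -555 + 284 = -271 kJ/mol.

-271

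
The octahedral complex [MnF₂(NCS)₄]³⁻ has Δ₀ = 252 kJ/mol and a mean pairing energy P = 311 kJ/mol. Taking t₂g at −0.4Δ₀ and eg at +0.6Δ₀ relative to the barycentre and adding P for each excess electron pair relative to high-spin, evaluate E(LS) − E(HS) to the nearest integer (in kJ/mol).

59

Ligand charges: 2×(-1) from F⁻ and 4×(-1) from NCS⁻ sum to -6; with overall charge -3, Mn is +3.
Group 7 minus oxidation state +3 gives a d⁴ configuration for Mn³⁺.
In the high-spin limit (t₂g³ eg¹) the orbital term is -0.6Δ₀ = -151 kJ/mol, with no excess pairing.
Low-spin: t₂g⁴ eg⁰, orbital CFSE = -1.6Δ₀ = -403 kJ/mol; plus 1 excess pair × P = +311 kJ/mol; total -92 kJ/mol.
E(LS) − E(HS) = -92 − (-151) = 59 kJ/mol.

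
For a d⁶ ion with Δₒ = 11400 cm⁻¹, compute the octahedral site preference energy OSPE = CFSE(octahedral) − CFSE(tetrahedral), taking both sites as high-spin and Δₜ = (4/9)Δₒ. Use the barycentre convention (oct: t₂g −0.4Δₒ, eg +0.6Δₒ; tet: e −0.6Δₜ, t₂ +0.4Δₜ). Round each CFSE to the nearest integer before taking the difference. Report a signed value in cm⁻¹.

Octahedral (high-spin): t₂g⁴ eg², CFSE = 4(−0.4) + 2(+0.6) = -0.4Δₒ = -0.4 × 11400 = -4560 cm⁻¹.
Tetrahedral e³ t₂³ gives -0.6Δₜ = -0.6 × (4/9) × 11400 = -3040 cm⁻¹.
Subtracting, OSPE = -4560 − (-3040) = -1520 cm⁻¹.

-1520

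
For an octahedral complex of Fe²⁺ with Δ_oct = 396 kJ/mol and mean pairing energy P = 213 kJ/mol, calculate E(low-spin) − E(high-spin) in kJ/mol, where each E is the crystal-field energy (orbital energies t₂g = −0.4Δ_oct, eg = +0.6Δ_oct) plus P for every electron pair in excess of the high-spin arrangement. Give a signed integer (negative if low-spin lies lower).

Group 8 minus oxidation state +2 gives a d⁶ configuration for Fe²⁺.
In the high-spin limit (t₂g⁴ eg²) the orbital term is -0.4Δ_oct = -158 kJ/mol, with no excess pairing.
For low-spin the configuration is t₂g⁶ eg⁰: orbital energy -2.4 × 396 = -950 kJ/mol, and 2 additional pairs relative to high-spin add 426 kJ/mol, giving -524 kJ/mol.
The difference is -524 − (-158) = -366 kJ/mol, so low-spin lies lower.

-366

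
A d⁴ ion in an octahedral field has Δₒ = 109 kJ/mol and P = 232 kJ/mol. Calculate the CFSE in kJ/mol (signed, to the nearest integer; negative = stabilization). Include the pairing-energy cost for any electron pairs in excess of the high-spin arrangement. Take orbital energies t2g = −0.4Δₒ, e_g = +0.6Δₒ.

With Δₒ < P the complex is high-spin.
Filling d⁴ accordingly: t2g^3 e_g^1.
Orbital CFSE = -0.6Δₒ = -0.6 × 109 = -65 kJ/mol.
High-spin has no excess pairs, so no pairing correction applies.

-65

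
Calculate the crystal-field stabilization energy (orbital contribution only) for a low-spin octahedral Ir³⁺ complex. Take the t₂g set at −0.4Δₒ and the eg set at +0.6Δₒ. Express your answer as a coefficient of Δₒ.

-2.4 Δₒ

Ir is in group 9, so Ir³⁺ is d⁶ (9 − 3 = 6).
Configuration: t₂g⁶ eg⁰.
CFSE = 6(-0.4Δₒ) + 0(0.6Δₒ) = -2.4Δₒ + 0.0Δₒ = -2.4Δₒ.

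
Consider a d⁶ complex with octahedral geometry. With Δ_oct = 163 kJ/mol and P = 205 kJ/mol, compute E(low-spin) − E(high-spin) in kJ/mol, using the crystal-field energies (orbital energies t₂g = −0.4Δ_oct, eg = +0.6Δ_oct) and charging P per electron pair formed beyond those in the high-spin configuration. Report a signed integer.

84

High-spin d⁶ fills as t₂g⁴ eg² with CFSE 4(−0.4) + 2(+0.6) = -0.4Δ_oct = -65 kJ/mol.
Low-spin t₂g⁶ eg⁰ gives -2.4Δ_oct = -391 kJ/mol, but forming 2 extra pairs costs 2P = 410 kJ/mol, so E(LS) = -391 + 410 = 19 kJ/mol.
Thus E(LS) − E(HS) = 84 kJ/mol.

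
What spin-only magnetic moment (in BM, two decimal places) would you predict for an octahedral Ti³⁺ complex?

1.73 BM

Group 4 minus oxidation state +3 gives a d¹ configuration for Ti³⁺.
Configuration: t2g^1 e_g^0 → 1 unpaired electron.
μ(spin-only) = √[1(1+2)] = √3 ≈ 1.73 BM.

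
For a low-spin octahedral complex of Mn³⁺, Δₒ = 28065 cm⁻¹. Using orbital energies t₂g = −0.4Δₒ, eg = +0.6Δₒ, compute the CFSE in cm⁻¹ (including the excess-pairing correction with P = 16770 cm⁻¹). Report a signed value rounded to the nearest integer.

Group 7 minus oxidation state +3 gives a d⁴ configuration for Mn³⁺.
Configuration: t₂g⁴ eg⁰.
CFSE(orbital) = 4×(-0.4Δₒ) + 0×(0.6Δₒ) = -1.6Δₒ; with Δₒ = 28065 cm⁻¹ that is -44904 cm⁻¹.
Relative to high-spin t₂g³ eg¹ (0 paired), the low-spin configuration has 1 additional pair, contributing +1 × 16770 = +16770 cm⁻¹.
Overall CFSE = -44904 + 16770 = -28134 cm⁻¹.

-28134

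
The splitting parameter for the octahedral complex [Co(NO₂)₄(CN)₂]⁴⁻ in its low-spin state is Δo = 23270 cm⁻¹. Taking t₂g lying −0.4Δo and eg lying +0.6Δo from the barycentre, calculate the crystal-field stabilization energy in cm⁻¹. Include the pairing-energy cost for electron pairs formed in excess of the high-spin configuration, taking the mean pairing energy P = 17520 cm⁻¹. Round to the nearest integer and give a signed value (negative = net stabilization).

-24366

Ligand charges: 4×(-1) from NO₂⁻ and 2×(-1) from CN⁻ sum to -6; with overall charge -4, Co is +2.
Co is in group 9, so Co²⁺ is d⁷ (9 − 2 = 7).
The d⁷ electrons fill as t₂g⁶ eg¹.
The orbital stabilization is -1.8Δo = -1.8 × 23270 = -41886 cm⁻¹.
High-spin d⁷ would be t₂g⁵ eg² with 2 pairs; low-spin has 3, so 1 excess pair costs +1P = +17520 cm⁻¹.
Combining: -41886 + 17520 = -24366 cm⁻¹.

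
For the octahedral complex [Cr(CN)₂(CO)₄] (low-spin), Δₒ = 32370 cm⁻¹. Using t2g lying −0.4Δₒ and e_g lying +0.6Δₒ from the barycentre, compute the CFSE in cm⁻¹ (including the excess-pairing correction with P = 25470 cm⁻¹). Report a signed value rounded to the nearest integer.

-26322

Ligand charges: 2×(-1) from CN⁻ and 4×(+0) from CO sum to -2; with overall charge +0, Cr is +2.
Cr²⁺: group 6, so d-count = 6 − 2 = 4.
The d⁴ electrons fill as t2g^4 e_g^0.
Orbital CFSE = 4(-0.4) + 0(0.6) = -1.6Δₒ = -1.6 × 32370 = -51792 cm⁻¹.
Relative to high-spin t2g^3 e_g^1 (0 paired), the low-spin configuration has 1 additional pair, contributing +1 × 25470 = +25470 cm⁻¹.
Combining: -51792 + 25470 = -26322 cm⁻¹.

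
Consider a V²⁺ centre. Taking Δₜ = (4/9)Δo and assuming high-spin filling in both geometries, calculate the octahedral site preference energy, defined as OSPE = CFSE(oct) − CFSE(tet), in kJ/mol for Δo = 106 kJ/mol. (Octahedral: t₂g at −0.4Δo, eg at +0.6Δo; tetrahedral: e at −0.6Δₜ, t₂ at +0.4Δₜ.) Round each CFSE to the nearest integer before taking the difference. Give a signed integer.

-89

V sits in group 5; removing 2 electrons leaves V²⁺ with 5 − 2 = 3 d electrons.
In an octahedral site d³ (HS) is t₂g³ eg⁰, giving CFSE(oct) = -1.2Δo = -127 kJ/mol.
In a tetrahedral site the filling is e² t₂¹: CFSE(tet) = -0.8Δₜ = -0.8 × (4/9)(106) = -38 kJ/mol.
OSPE = CFSE(oct) − CFSE(tet) = -127 − (-38) = -89 kJ/mol.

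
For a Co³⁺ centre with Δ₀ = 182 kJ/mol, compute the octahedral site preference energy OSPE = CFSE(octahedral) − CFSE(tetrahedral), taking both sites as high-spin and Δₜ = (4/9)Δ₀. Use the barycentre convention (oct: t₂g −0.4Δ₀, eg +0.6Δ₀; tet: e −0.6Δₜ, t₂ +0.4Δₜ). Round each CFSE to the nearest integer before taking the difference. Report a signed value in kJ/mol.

Co is in group 9, so Co³⁺ is d⁶ (9 − 3 = 6).
Octahedral (high-spin): t₂g⁴ eg², CFSE = 4(−0.4) + 2(+0.6) = -0.4Δ₀ = -0.4 × 182 = -73 kJ/mol.
Tetrahedral: e³ t₂³, CFSE = 3(−0.6) + 3(+0.4) = -0.6Δₜ = -0.6 × (4/9) × 182 = -49 kJ/mol.
OSPE = -73 − (-49) = -24 kJ/mol.

-24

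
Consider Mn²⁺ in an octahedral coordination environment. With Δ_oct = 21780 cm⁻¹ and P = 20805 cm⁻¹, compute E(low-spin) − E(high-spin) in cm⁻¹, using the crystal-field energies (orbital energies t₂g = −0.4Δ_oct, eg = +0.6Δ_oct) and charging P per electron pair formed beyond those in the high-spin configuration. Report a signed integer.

-1950

Mn sits in group 7; removing 2 electrons leaves Mn²⁺ with 7 − 2 = 5 d electrons.
High-spin: t₂g³ eg², CFSE = 0.0Δ_oct = 0 cm⁻¹.
Low-spin t₂g⁵ eg⁰ gives -2.0Δ_oct = -43560 cm⁻¹, but forming 2 extra pairs costs 2P = 41610 cm⁻¹, so E(LS) = -43560 + 41610 = -1950 cm⁻¹.
Thus E(LS) − E(HS) = -1950 cm⁻¹.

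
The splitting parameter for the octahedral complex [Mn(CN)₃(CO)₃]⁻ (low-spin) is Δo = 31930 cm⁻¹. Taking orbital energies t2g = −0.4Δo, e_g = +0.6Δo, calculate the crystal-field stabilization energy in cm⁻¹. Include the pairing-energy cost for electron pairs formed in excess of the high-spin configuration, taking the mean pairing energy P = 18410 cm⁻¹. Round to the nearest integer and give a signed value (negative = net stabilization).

-27040

Ligand charges: 3×(-1) from CN⁻ and 3×(+0) from CO sum to -3; with overall charge -1, Mn is +2.
Mn sits in group 7; removing 2 electrons leaves Mn²⁺ with 7 − 2 = 5 d electrons.
The d⁵ electrons fill as t2g^5 e_g^0.
CFSE(orbital) = 5×(-0.4Δo) + 0×(0.6Δo) = -2.0Δo; with Δo = 31930 cm⁻¹ that is -63860 cm⁻¹.
Relative to high-spin t2g^3 e_g^2 (0 paired), the low-spin configuration has 2 additional pairs, contributing +2 × 18410 = +36820 cm⁻¹.
Overall CFSE = -63860 + 36820 = -27040 cm⁻¹.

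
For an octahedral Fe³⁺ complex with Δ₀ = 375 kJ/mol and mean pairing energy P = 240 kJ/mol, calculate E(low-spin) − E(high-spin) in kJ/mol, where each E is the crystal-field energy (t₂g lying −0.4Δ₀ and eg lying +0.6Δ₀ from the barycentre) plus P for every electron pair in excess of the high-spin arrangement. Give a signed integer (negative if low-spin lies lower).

Group 8 minus oxidation state +3 gives a d⁵ configuration for Fe³⁺.
High-spin: t₂g³ eg², CFSE = 0.0Δ₀ = 0 kJ/mol.
For low-spin the configuration is t₂g⁵ eg⁰: orbital energy -2.0 × 375 = -750 kJ/mol, and 2 additional pairs relative to high-spin add 480 kJ/mol, giving -270 kJ/mol.
The difference is -270 − (0) = -270 kJ/mol, so low-spin lies lower.

-270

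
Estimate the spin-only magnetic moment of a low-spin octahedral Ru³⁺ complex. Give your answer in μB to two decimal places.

1.73 μB

Ru sits in group 8; removing 3 electrons leaves Ru³⁺ with 8 − 3 = 5 d electrons.
Configuration: t₂g⁵ eg⁰ → 1 unpaired electron.
μ(spin-only) = √[1(1+2)] = √3 ≈ 1.73 μB.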